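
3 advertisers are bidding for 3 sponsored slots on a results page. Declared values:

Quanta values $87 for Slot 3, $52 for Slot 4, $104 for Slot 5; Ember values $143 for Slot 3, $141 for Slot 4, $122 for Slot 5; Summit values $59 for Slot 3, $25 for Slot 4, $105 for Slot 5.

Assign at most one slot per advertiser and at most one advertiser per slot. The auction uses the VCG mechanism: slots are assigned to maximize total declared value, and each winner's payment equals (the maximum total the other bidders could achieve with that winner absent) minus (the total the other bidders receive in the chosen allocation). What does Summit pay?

Summit pays $19.

Efficient allocation: Quanta→Slot 3 ($87), Ember→Slot 4 ($141), Summit→Slot 5 ($105); total welfare W = $333.
Summit receives Slot 5 at value $105, so the others get W − 105 = $228.
Without Summit: best allocation of the remaining 2 bidders over all 3 slots is Quanta→Slot 5 ($104), Ember→Slot 3 ($143), total $247.
VCG payment = (others' best without Summit) − (others' welfare with Summit) = 247 − 228 = $19.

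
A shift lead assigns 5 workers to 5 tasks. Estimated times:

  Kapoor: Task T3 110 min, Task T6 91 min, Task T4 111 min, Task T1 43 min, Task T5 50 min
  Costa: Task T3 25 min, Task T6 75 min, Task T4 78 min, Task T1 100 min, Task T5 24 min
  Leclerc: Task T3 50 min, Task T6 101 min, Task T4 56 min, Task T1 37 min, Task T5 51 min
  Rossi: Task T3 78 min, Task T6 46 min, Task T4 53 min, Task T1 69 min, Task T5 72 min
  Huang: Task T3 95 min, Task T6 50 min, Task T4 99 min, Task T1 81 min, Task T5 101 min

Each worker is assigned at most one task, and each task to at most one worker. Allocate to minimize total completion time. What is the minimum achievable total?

Minimum total: 215 min

Optimal: Kapoor→Task T5 (50 min), Costa→Task T3 (25 min), Leclerc→Task T1 (37 min), Rossi→Task T4 (53 min), Huang→Task T6 (50 min) — total 50+25+37+53+50 = 215 min.
Column-greedy (each task in turn goes to its cheapest remaining worker) gives 271 min, worse by 56.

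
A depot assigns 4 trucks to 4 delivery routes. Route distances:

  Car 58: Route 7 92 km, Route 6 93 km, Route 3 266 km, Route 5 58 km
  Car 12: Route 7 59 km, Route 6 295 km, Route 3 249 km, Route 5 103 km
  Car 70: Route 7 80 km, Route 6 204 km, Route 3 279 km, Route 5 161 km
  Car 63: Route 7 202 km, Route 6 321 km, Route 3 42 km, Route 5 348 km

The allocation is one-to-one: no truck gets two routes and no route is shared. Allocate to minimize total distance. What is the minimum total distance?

Optimal: Car 58→Route 6 (93 km), Car 12→Route 5 (103 km), Car 70→Route 7 (80 km), Car 63→Route 3 (42 km) — total 93+103+80+42 = 318 km.
Column-greedy (each route in turn goes to its cheapest remaining truck) gives 355 km, worse by 37.
Checked against all permutations: 318 km is optimal.

Minimum total: 318 km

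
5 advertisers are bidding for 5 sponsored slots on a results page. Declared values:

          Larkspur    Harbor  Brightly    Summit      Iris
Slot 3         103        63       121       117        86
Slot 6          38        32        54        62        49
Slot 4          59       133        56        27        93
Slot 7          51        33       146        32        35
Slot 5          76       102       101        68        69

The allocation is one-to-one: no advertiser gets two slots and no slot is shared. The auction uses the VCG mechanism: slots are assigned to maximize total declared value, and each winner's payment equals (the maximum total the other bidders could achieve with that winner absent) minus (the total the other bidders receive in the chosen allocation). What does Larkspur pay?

Larkspur pays $20.

Efficient allocation: Larkspur→Slot 5 ($76), Harbor→Slot 4 ($133), Brightly→Slot 7 ($146), Summit→Slot 3 ($117), Iris→Slot 6 ($49); total welfare W = $521.
Larkspur receives Slot 5 at value $76, so the others get W − 76 = $445.
Without Larkspur: best allocation of the remaining 4 bidders over all 5 slots is Harbor→Slot 4 ($133), Brightly→Slot 7 ($146), Summit→Slot 3 ($117), Iris→Slot 5 ($69), total $465.
VCG payment = (others' best without Larkspur) − (others' welfare with Larkspur) = 465 − 445 = $20.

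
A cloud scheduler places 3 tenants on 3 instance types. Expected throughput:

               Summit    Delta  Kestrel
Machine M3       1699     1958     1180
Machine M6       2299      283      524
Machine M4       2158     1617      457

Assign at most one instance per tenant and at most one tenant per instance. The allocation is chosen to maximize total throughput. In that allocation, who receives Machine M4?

Delta receives Machine M4.

This is a one-to-one assignment (maximum-weight bipartite matching).
Optimal: Summit→Machine M6 (2299 ops/s), Delta→Machine M4 (1617 ops/s), Kestrel→Machine M3 (1180 ops/s) — total 2299+1617+1180 = 5096 ops/s.
Column-greedy (each instance in turn goes to its best remaining tenant) gives 4714 ops/s, worse by 382.
Next-best assignment: Summit→Machine M6, Delta→Machine M3, Kestrel→Machine M4 = 4714 ops/s.
Swapping Summit↔Kestrel (Summit→Machine M3 1699 ops/s, Kestrel→Machine M6 524 ops/s) loses 1256.
Delta's own top instance is Machine M3 (1958 ops/s), but forcing Delta→Machine M3 and reassigning the rest optimally gives only 4714 ops/s — worse by 382.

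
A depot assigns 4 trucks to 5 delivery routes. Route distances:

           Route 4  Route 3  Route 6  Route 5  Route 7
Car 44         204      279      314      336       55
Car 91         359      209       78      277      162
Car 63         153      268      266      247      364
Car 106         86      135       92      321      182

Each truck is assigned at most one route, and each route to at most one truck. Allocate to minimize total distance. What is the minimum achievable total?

Optimal: Car 44→Route 7 (55 km), Car 91→Route 6 (78 km), Car 63→Route 4 (153 km), Car 106→Route 3 (135 km) — total 55+78+153+135 = 421 km.
Column-greedy (each route in turn goes to its cheapest remaining truck) gives 897 km, worse by 476.
No other one-to-one assignment undercuts 421 km.

Minimum total: 421 km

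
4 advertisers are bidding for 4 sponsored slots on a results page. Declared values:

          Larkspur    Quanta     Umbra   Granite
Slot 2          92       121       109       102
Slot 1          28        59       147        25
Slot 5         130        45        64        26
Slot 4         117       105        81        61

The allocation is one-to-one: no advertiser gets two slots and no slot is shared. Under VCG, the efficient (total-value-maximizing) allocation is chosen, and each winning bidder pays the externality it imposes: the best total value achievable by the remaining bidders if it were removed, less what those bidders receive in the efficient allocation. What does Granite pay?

Granite pays $16.

Efficient allocation: Larkspur→Slot 5 ($130), Quanta→Slot 4 ($105), Umbra→Slot 1 ($147), Granite→Slot 2 ($102); total welfare W = $484.
Granite receives Slot 2 at value $102, so the others get W − 102 = $382.
Without Granite: best allocation of the remaining 3 bidders over all 4 slots is Larkspur→Slot 5 ($130), Quanta→Slot 2 ($121), Umbra→Slot 1 ($147), total $398.
VCG payment = (others' best without Granite) − (others' welfare with Granite) = 398 − 382 = $16.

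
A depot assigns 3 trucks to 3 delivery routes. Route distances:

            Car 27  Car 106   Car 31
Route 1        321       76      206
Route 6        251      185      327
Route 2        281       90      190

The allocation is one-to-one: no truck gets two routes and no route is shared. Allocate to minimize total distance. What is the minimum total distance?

Treat this as an assignment problem: match each truck to one route.
Optimal: Car 27→Route 6 (251 km), Car 106→Route 1 (76 km), Car 31→Route 2 (190 km) — total 251+76+190 = 517 km.
Next-best assignment: Car 27→Route 6, Car 106→Route 2, Car 31→Route 1 = 547 km.
No other one-to-one assignment undercuts 517 km.

Min total: 517 km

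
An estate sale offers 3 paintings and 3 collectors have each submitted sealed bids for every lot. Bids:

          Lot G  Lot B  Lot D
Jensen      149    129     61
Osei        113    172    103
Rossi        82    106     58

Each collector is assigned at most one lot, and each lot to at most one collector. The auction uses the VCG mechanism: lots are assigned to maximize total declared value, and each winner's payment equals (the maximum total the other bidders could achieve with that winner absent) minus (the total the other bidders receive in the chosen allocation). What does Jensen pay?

Jensen pays $24.

Efficient allocation: Jensen→Lot G ($149), Osei→Lot B ($172), Rossi→Lot D ($58); total welfare W = $379.
Jensen receives Lot G at value $149, so the others get W − 149 = $230.
Without Jensen: best allocation of the remaining 2 bidders over all 3 lots is Osei→Lot B ($172), Rossi→Lot G ($82), total $254.
VCG payment = (others' best without Jensen) − (others' welfare with Jensen) = 254 − 230 = $24.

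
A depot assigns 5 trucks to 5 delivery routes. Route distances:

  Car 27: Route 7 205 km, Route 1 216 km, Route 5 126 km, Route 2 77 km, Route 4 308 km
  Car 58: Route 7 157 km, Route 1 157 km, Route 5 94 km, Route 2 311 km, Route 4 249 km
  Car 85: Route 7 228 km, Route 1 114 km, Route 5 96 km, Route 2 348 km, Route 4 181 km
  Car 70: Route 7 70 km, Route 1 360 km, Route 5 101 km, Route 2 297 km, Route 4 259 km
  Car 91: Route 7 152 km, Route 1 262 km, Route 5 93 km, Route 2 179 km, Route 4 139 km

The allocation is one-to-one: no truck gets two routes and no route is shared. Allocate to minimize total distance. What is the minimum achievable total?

Min total: 494 km

Optimal: Car 27→Route 2 (77 km), Car 58→Route 5 (94 km), Car 85→Route 1 (114 km), Car 70→Route 7 (70 km), Car 91→Route 4 (139 km) — total 77+94+114+70+139 = 494 km.
Min-entry greedy (repeatedly take the single cheapest remaining cell) gives 603 km, worse by 109.
Next-best assignment: Car 27→Route 2, Car 58→Route 1, Car 85→Route 5, Car 70→Route 7, Car 91→Route 4 = 539 km.
Swapping Car 70↔Car 27 (Car 70→Route 2 297 km, Car 27→Route 7 205 km) adds 355.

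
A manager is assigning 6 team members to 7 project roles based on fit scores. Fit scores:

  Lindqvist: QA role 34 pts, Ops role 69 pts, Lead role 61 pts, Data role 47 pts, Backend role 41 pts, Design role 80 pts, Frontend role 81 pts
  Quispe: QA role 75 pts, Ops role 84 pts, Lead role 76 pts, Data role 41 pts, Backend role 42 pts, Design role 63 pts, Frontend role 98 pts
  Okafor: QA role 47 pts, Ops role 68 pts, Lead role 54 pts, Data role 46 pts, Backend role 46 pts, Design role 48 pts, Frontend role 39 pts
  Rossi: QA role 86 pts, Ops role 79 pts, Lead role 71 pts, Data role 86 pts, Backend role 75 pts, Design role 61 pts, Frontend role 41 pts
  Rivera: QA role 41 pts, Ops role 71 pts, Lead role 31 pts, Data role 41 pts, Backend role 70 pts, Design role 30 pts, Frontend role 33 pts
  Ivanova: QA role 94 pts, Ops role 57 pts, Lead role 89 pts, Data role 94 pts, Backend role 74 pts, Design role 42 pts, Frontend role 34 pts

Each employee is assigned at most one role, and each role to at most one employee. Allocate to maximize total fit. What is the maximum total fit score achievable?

Optimal: Lindqvist→Design role (80 pts), Quispe→Frontend role (98 pts), Okafor→Ops role (68 pts), Rossi→QA role (86 pts), Rivera→Backend role (70 pts), Ivanova→Data role (94 pts) — total 80+98+68+86+70+94 = 496 pts.
Column-greedy (each role in turn goes to its best remaining employee) gives 414 pts, worse by 82.
Checked against all permutations: 496 pts is optimal.

Max total: 496 pts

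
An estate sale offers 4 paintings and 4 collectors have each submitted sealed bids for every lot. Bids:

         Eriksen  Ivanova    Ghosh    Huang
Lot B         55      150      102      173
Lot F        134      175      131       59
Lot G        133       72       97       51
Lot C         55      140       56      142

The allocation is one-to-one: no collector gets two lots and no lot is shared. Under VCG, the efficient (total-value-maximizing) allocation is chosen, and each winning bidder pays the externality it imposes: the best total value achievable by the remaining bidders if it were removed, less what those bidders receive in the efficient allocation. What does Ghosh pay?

Ghosh pays $35.

Efficient allocation: Eriksen→Lot G ($133), Ivanova→Lot C ($140), Ghosh→Lot F ($131), Huang→Lot B ($173); total welfare W = $577.
Ghosh receives Lot F at value $131, so the others get W − 131 = $446.
Without Ghosh: best allocation of the remaining 3 bidders over all 4 lots is Eriksen→Lot G ($133), Ivanova→Lot F ($175), Huang→Lot B ($173), total $481.
VCG payment = (others' best without Ghosh) − (others' welfare with Ghosh) = 481 − 446 = $35.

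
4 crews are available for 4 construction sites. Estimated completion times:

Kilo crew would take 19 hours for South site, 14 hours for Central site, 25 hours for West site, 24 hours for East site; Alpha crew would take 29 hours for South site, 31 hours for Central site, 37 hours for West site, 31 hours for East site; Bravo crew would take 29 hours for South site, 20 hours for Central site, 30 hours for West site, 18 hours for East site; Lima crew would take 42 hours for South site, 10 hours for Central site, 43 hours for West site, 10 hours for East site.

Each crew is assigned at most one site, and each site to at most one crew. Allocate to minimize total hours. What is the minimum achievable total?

Treat this as an assignment problem: match each crew to one site.
Optimal: Kilo crew→West site (25 hours), Alpha crew→South site (29 hours), Bravo crew→East site (18 hours), Lima crew→Central site (10 hours) — total 25+29+18+10 = 82 hours.
Column-greedy (each site in turn goes to its cheapest remaining crew) gives 90 hours, worse by 8.
No other one-to-one assignment undercuts 82 hours.

Minimum total: 82 hours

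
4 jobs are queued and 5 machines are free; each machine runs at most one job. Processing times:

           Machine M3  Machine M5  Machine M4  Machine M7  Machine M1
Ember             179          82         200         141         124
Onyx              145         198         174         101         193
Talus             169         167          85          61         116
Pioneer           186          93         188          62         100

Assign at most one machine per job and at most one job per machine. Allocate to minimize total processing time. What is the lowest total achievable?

Min total: 368 min

Optimal: Ember→Machine M5 (82 min), Onyx→Machine M7 (101 min), Talus→Machine M4 (85 min), Pioneer→Machine M1 (100 min) — total 82+101+85+100 = 368 min.
Column-greedy (each machine in turn goes to its cheapest remaining job) gives 374 min, worse by 6.
Next-best assignment: Ember→Machine M5, Onyx→Machine M3, Talus→Machine M4, Pioneer→Machine M7 = 374 min.
Every other assignment is strictly worse.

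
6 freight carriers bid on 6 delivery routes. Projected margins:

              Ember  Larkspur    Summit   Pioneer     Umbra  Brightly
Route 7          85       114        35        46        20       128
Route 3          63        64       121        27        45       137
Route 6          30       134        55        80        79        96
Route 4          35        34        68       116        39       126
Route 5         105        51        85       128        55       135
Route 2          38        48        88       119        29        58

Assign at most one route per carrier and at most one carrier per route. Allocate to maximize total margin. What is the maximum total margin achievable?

Max total: $664k

Optimal: Ember→Route 5 ($105k), Larkspur→Route 7 ($114k), Summit→Route 3 ($121k), Pioneer→Route 2 ($119k), Umbra→Route 6 ($79k), Brightly→Route 4 ($126k) — total 105+114+121+119+79+126 = $664k.
Column-greedy (each route in turn goes to its best remaining carrier) gives $633k, worse by 31.
Checked against all permutations: $664k is optimal.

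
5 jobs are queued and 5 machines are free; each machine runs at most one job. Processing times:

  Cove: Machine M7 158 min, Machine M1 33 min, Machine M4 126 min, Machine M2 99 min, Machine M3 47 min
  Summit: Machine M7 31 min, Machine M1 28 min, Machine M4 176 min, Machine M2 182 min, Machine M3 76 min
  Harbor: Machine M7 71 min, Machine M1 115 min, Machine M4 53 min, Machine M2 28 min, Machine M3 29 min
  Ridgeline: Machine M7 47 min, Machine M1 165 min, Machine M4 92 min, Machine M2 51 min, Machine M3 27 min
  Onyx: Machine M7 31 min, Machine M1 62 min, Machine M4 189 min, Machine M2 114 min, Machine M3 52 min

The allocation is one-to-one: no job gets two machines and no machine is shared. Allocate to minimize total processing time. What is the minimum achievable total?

Optimal: Cove→Machine M3 (47 min), Summit→Machine M1 (28 min), Harbor→Machine M4 (53 min), Ridgeline→Machine M2 (51 min), Onyx→Machine M7 (31 min) — total 47+28+53+51+31 = 210 min.
Swapping Harbor↔Cove (Harbor→Machine M3 29 min, Cove→Machine M4 126 min) adds 55.
No other one-to-one assignment undercuts 210 min.

Minimum total: 210 min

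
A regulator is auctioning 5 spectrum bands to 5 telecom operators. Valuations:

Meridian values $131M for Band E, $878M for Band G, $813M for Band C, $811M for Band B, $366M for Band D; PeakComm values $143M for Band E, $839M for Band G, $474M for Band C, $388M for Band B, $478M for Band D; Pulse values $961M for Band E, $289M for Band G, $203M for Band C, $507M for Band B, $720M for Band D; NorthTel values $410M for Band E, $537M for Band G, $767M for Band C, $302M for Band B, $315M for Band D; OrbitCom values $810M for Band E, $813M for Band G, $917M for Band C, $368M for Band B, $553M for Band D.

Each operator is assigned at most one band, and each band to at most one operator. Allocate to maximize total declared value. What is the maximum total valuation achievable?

Treat this as an assignment problem: match each operator to one band.
Optimal: Meridian→Band B ($811M), PeakComm→Band G ($839M), Pulse→Band D ($720M), NorthTel→Band C ($767M), OrbitCom→Band E ($810M) — total 811+839+720+767+810 = $3947M.
Max-entry greedy (repeatedly take the single best remaining cell) gives $3536M, worse by 411.
Checked against all permutations: $3947M is optimal.

Max total: $3947M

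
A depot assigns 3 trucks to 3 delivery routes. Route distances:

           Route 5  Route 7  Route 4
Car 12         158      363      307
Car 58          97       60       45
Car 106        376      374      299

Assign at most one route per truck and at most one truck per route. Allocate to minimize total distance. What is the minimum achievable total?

Minimum total: 517 km

Optimal: Car 12→Route 5 (158 km), Car 58→Route 7 (60 km), Car 106→Route 4 (299 km) — total 158+60+299 = 517 km.
Row-greedy (each truck in turn takes its cheapest remaining route) gives 577 km, worse by 60.
Next-best assignment: Car 12→Route 5, Car 58→Route 4, Car 106→Route 7 = 577 km.
Swapping Car 12↔Car 58 (Car 12→Route 7 363 km, Car 58→Route 5 97 km) adds 242.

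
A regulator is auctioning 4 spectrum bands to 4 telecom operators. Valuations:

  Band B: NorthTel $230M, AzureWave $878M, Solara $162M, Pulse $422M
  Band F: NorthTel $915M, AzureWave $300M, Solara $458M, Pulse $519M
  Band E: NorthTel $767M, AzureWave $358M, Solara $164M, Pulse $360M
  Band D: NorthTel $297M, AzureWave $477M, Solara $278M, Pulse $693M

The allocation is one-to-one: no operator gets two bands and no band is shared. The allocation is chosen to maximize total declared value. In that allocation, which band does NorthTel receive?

NorthTel receives Band E.

Optimal: NorthTel→Band E ($767M), AzureWave→Band B ($878M), Solara→Band F ($458M), Pulse→Band D ($693M) — total 767+878+458+693 = $2796M.
Row-greedy (each operator in turn takes its best remaining band) gives $2431M, worse by 365.
Next-best assignment: NorthTel→Band F, AzureWave→Band B, Solara→Band E, Pulse→Band D = $2650M.
Swapping Solara↔AzureWave (Solara→Band B $162M, AzureWave→Band F $300M) loses 874.
Every other assignment is strictly worse.
NorthTel's own top band is Band F ($915M), but forcing NorthTel→Band F and reassigning the rest optimally gives only $2650M — worse by 146.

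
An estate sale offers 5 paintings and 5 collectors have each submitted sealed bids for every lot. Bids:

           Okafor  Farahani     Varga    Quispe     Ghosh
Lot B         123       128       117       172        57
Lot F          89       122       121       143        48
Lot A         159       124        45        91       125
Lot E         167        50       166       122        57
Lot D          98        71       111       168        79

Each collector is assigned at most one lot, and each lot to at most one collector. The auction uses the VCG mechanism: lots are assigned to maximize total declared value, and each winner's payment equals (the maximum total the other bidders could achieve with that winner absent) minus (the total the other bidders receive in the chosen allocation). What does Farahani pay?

Farahani pays $4.

Efficient allocation: Okafor→Lot E ($167), Farahani→Lot B ($128), Varga→Lot F ($121), Quispe→Lot D ($168), Ghosh→Lot A ($125); total welfare W = $709.
Farahani receives Lot B at value $128, so the others get W − 128 = $581.
Without Farahani: best allocation of the remaining 4 bidders over all 5 lots is Okafor→Lot E ($167), Varga→Lot F ($121), Quispe→Lot B ($172), Ghosh→Lot A ($125), total $585.
VCG payment = (others' best without Farahani) − (others' welfare with Farahani) = 585 − 581 = $4.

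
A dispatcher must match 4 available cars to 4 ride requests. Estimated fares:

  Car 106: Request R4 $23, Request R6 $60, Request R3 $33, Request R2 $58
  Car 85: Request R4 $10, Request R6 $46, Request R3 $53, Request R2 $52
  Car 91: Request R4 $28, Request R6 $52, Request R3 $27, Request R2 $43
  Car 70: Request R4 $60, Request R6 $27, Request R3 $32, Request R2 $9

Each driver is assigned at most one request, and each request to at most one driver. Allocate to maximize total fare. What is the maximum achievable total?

Max total: $223

Optimal: Car 106→Request R2 ($58), Car 85→Request R3 ($53), Car 91→Request R6 ($52), Car 70→Request R4 ($60) — total 58+53+52+60 = $223.
Row-greedy (each driver in turn takes its best remaining request) gives $216, worse by 7.
Checked against all permutations: $223 is optimal.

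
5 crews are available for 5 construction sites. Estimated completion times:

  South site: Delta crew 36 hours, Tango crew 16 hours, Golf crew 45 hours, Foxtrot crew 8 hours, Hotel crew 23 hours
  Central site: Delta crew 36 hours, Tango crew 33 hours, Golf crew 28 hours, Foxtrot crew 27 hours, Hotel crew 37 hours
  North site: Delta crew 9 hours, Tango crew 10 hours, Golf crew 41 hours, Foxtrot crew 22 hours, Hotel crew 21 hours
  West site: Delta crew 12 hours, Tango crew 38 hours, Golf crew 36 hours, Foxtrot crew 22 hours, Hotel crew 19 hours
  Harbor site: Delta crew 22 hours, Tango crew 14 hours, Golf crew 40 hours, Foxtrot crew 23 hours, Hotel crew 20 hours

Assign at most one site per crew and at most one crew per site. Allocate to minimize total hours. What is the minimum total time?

Min total: 78 hours

Optimal: Delta crew→North site (9 hours), Tango crew→Harbor site (14 hours), Golf crew→Central site (28 hours), Foxtrot crew→South site (8 hours), Hotel crew→West site (19 hours) — total 9+14+28+8+19 = 78 hours.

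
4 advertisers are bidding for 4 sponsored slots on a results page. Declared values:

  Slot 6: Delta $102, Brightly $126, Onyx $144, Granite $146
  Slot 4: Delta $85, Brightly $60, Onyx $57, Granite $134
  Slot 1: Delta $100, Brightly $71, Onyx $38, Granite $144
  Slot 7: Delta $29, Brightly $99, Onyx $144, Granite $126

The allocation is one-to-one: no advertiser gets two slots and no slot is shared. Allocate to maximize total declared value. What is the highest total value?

Maximum total: $504

Treat this as an assignment problem: match each advertiser to one slot.
Optimal: Delta→Slot 1 ($100), Brightly→Slot 6 ($126), Onyx→Slot 7 ($144), Granite→Slot 4 ($134) — total 100+126+144+134 = $504.
Max-entry greedy (repeatedly take the single best remaining cell) gives $450, worse by 54.
Swapping Granite↔Delta (Granite→Slot 1 $144, Delta→Slot 4 $85) loses 5.
Every other assignment is strictly worse.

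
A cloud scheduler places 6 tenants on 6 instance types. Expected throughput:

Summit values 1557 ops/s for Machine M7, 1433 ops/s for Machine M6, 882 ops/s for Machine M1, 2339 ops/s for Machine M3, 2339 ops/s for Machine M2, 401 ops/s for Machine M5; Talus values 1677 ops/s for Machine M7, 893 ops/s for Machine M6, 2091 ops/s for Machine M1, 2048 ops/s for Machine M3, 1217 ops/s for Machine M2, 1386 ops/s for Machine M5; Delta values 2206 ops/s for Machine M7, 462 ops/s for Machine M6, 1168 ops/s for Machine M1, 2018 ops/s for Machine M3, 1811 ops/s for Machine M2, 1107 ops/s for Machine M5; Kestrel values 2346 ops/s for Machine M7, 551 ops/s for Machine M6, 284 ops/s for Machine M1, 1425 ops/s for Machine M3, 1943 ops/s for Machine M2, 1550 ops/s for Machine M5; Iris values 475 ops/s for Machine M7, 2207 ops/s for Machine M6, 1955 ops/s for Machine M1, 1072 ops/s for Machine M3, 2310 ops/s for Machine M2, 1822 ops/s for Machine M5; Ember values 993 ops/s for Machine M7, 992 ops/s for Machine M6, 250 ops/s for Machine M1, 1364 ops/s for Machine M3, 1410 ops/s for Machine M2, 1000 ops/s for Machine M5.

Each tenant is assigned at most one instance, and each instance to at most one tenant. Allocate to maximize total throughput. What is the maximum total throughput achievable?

Maximum total: 12001 ops/s

Optimal: Summit→Machine M2 (2339 ops/s), Talus→Machine M1 (2091 ops/s), Delta→Machine M3 (2018 ops/s), Kestrel→Machine M7 (2346 ops/s), Iris→Machine M6 (2207 ops/s), Ember→Machine M5 (1000 ops/s) — total 2339+2091+2018+2346+2207+1000 = 12001 ops/s.
Row-greedy (each tenant in turn takes its best remaining instance) gives 11786 ops/s, worse by 215.
Next-best assignment: Summit→Machine M3, Talus→Machine M1, Delta→Machine M7, Kestrel→Machine M5, Iris→Machine M6, Ember→Machine M2 = 11803 ops/s.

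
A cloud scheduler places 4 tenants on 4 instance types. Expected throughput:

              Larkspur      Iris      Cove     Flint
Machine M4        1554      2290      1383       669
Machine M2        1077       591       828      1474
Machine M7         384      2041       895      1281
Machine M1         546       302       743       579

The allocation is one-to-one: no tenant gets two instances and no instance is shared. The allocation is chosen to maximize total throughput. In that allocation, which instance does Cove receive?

Cove receives Machine M1.

Optimal: Larkspur→Machine M4 (1554 ops/s), Iris→Machine M7 (2041 ops/s), Cove→Machine M1 (743 ops/s), Flint→Machine M2 (1474 ops/s) — total 1554+2041+743+1474 = 5812 ops/s.
Next-best assignment: Larkspur→Machine M1, Iris→Machine M7, Cove→Machine M4, Flint→Machine M2 = 5444 ops/s.
No other one-to-one assignment exceeds 5812 ops/s.
Cove's own top instance is Machine M4 (1383 ops/s), but forcing Cove→Machine M4 and reassigning the rest optimally gives only 5444 ops/s — worse by 368.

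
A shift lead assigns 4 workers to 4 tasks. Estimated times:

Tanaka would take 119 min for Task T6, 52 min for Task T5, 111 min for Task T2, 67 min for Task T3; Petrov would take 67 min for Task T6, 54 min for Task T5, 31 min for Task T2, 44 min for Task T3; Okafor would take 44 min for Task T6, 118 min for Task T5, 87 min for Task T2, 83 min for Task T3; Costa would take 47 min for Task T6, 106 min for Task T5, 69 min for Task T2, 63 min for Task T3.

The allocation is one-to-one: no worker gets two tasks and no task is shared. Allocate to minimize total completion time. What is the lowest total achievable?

Optimal: Tanaka→Task T5 (52 min), Petrov→Task T2 (31 min), Okafor→Task T6 (44 min), Costa→Task T3 (63 min) — total 52+31+44+63 = 190 min.
Next-best assignment: Tanaka→Task T5, Petrov→Task T3, Okafor→Task T6, Costa→Task T2 = 209 min.

Minimum total: 190 min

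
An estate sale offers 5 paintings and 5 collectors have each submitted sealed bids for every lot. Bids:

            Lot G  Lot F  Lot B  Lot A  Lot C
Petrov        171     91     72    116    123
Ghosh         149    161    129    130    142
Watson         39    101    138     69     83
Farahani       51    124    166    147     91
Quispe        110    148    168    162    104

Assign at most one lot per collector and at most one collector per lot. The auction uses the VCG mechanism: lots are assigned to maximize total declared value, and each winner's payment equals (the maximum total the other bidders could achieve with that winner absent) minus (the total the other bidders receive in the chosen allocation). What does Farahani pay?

Farahani pays $33.

Efficient allocation: Petrov→Lot G ($171), Ghosh→Lot C ($142), Watson→Lot B ($138), Farahani→Lot A ($147), Quispe→Lot F ($148); total welfare W = $746.
Farahani receives Lot A at value $147, so the others get W − 147 = $599.
Without Farahani: best allocation of the remaining 4 bidders over all 5 lots is Petrov→Lot G ($171), Ghosh→Lot F ($161), Watson→Lot B ($138), Quispe→Lot A ($162), total $632.
VCG payment = (others' best without Farahani) − (others' welfare with Farahani) = 632 − 599 = $33.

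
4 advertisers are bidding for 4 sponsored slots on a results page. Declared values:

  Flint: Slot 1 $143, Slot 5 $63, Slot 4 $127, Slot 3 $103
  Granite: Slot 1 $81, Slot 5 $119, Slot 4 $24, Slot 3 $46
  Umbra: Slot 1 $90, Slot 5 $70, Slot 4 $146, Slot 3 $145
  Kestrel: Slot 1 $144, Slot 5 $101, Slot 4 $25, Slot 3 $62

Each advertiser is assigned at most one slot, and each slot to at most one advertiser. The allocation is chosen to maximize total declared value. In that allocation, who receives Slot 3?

Umbra receives Slot 3.

This is a one-to-one assignment (maximum-weight bipartite matching).
Optimal: Flint→Slot 4 ($127), Granite→Slot 5 ($119), Umbra→Slot 3 ($145), Kestrel→Slot 1 ($144) — total 127+119+145+144 = $535.
Row-greedy (each advertiser in turn takes its best remaining slot) gives $470, worse by 65.
Next-best assignment: Flint→Slot 3, Granite→Slot 5, Umbra→Slot 4, Kestrel→Slot 1 = $512.
Checked against all permutations: $535 is optimal.
Umbra's own top slot is Slot 4 ($146), but forcing Umbra→Slot 4 and reassigning the rest optimally gives only $512 — worse by 23.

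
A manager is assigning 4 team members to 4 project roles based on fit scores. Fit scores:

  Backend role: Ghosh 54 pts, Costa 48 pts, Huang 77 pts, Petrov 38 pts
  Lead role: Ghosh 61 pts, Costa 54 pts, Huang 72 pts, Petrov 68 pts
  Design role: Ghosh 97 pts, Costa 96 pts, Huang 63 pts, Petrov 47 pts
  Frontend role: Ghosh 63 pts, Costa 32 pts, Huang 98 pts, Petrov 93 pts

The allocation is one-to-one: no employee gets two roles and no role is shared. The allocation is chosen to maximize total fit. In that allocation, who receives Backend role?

Huang receives Backend role.

This is the linear assignment problem.
Optimal: Ghosh→Lead role (61 pts), Costa→Design role (96 pts), Huang→Backend role (77 pts), Petrov→Frontend role (93 pts) — total 61+96+77+93 = 327 pts.
Max-entry greedy (repeatedly take the single best remaining cell) gives 311 pts, worse by 16.
Huang's own top role is Frontend role (98 pts), but forcing Huang→Frontend role and reassigning the rest optimally gives only 316 pts — worse by 11.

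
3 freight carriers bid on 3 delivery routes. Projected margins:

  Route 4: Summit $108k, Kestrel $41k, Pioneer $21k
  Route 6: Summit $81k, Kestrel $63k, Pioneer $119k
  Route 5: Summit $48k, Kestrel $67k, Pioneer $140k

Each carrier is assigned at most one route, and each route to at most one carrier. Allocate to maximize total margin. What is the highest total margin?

Optimal: Summit→Route 4 ($108k), Kestrel→Route 6 ($63k), Pioneer→Route 5 ($140k) — total 108+63+140 = $311k.
Column-greedy (each route in turn goes to its best remaining carrier) gives $294k, worse by 17.
Checked against all permutations: $311k is optimal.

Maximum total: $311k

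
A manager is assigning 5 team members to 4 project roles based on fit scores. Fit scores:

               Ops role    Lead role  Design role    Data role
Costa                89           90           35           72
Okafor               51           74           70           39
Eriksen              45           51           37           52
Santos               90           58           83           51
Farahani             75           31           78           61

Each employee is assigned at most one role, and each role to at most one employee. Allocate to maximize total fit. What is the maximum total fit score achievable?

Maximum total: 314 pts

Optimal: Santos→Ops role (90 pts), Okafor→Lead role (74 pts), Farahani→Design role (78 pts), Costa→Data role (72 pts) — total 90+74+78+72 = 314 pts.
Column-greedy (each role in turn goes to its best remaining employee) gives 310 pts, worse by 4.
Swapping Costa↔Okafor (Costa→Lead role 90 pts, Okafor→Data role 39 pts) loses 17.
Every other assignment is strictly worse.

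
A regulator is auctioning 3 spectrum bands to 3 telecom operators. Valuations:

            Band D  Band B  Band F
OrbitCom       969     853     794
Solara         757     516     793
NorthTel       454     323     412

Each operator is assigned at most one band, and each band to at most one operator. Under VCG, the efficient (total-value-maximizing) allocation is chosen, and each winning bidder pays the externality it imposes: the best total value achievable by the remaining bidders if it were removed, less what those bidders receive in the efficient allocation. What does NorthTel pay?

Efficient allocation: OrbitCom→Band B ($853M), Solara→Band F ($793M), NorthTel→Band D ($454M); total welfare W = $2100M.
NorthTel receives Band D at value $454M, so the others get W − 454 = $1646M.
Without NorthTel: best allocation of the remaining 2 bidders over all 3 bands is OrbitCom→Band D ($969M), Solara→Band F ($793M), total $1762M.
VCG payment = (others' best without NorthTel) − (others' welfare with NorthTel) = 1762 − 1646 = $116M.

NorthTel pays $116M.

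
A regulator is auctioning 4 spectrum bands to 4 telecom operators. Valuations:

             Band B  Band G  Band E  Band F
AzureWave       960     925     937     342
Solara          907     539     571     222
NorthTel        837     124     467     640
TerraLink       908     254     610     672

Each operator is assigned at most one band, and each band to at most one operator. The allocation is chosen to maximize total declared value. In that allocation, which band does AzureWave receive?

Treat this as an assignment problem: match each operator to one band.
Optimal: AzureWave→Band G ($925M), Solara→Band B ($907M), NorthTel→Band F ($640M), TerraLink→Band E ($610M) — total 925+907+640+610 = $3082M.
Column-greedy (each band in turn goes to its best remaining operator) gives $2749M, worse by 333.
Next-best assignment: AzureWave→Band G, Solara→Band E, NorthTel→Band F, TerraLink→Band B = $3044M.
Swapping Solara↔NorthTel (Solara→Band F $222M, NorthTel→Band B $837M) loses 488.
AzureWave's own top band is Band B ($960M), but forcing AzureWave→Band B and reassigning the rest optimally gives only $2749M — worse by 333.

AzureWave receives Band G.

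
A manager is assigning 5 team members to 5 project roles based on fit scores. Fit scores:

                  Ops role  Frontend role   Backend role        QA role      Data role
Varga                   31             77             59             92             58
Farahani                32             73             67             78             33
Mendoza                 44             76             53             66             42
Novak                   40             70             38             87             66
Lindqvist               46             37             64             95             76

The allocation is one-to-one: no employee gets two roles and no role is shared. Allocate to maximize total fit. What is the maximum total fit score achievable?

Maximum total: 351 pts

Optimal: Varga→Frontend role (77 pts), Farahani→Backend role (67 pts), Mendoza→Ops role (44 pts), Novak→QA role (87 pts), Lindqvist→Data role (76 pts) — total 77+67+44+87+76 = 351 pts.
Row-greedy (each employee in turn takes its best remaining role) gives 330 pts, worse by 21.
Checked against all permutations: 351 pts is optimal.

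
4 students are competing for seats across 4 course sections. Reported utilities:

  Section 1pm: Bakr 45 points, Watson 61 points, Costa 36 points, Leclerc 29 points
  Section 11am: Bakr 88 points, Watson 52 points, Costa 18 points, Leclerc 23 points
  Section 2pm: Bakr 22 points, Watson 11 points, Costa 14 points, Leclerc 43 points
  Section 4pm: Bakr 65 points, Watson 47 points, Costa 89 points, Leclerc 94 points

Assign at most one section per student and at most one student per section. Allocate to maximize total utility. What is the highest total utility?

Maximum total: 281 points

Optimal: Bakr→Section 11am (88 points), Watson→Section 1pm (61 points), Costa→Section 4pm (89 points), Leclerc→Section 2pm (43 points) — total 88+61+89+43 = 281 points.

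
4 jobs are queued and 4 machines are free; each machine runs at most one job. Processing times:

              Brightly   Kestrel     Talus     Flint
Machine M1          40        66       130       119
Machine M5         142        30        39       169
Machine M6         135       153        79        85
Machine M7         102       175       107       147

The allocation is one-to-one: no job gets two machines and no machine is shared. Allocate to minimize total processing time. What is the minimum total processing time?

Min total: 262 min

Optimal: Brightly→Machine M1 (40 min), Kestrel→Machine M5 (30 min), Talus→Machine M7 (107 min), Flint→Machine M6 (85 min) — total 40+30+107+85 = 262 min.
Min-entry greedy (repeatedly take the single cheapest remaining cell) gives 296 min, worse by 34.
Checked against all permutations: 262 min is optimal.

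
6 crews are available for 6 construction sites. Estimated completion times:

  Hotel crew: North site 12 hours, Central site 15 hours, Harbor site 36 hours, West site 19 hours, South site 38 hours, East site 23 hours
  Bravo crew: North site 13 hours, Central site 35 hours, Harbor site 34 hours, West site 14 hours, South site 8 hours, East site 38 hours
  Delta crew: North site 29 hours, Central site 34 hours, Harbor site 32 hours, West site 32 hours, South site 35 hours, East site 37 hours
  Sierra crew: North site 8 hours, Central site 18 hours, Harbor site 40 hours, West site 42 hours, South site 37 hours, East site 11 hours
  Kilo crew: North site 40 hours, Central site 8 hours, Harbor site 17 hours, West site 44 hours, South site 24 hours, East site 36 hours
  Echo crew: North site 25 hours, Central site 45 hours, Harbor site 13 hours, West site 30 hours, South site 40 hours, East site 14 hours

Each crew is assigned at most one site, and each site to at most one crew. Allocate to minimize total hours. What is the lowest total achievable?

Optimal: Hotel crew→North site (12 hours), Bravo crew→South site (8 hours), Delta crew→West site (32 hours), Sierra crew→East site (11 hours), Kilo crew→Central site (8 hours), Echo crew→Harbor site (13 hours) — total 12+8+32+11+8+13 = 84 hours.
Swapping Hotel crew↔Delta crew (Hotel crew→West site 19 hours, Delta crew→North site 29 hours) adds 4.
No other one-to-one assignment undercuts 84 hours.

Min total: 84 hours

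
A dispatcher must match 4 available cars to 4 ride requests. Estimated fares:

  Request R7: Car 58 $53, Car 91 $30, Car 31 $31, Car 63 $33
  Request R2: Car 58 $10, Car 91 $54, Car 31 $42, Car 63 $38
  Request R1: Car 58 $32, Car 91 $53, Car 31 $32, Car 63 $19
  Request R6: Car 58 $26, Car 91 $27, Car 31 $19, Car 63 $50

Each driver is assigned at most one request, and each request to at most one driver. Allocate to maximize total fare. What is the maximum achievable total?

Max total: $198

Treat this as an assignment problem: match each driver to one request.
Optimal: Car 58→Request R7 ($53), Car 91→Request R1 ($53), Car 31→Request R2 ($42), Car 63→Request R6 ($50) — total 53+53+42+50 = $198.
Row-greedy (each driver in turn takes its best remaining request) gives $189, worse by 9.
No other one-to-one assignment exceeds $198.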